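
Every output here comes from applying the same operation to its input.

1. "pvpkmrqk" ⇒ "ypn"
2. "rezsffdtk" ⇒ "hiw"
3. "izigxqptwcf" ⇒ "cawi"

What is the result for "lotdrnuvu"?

The transformation: shift every letter 3 places forward in the alphabet (wrapping around), then keep one character in every 3, starting at position 2 (positions 2nd, 5th, 8th, ...).
Starting from "lotdrnuvu": after the first operation, "orwguqxyx"; after the second, "ruy".

ruy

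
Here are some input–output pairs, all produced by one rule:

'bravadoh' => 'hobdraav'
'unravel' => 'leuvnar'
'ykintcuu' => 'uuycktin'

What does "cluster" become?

rectlsu

The rule is to move the last character to the front, then take characters alternately from the front and the back (1st, last, 2nd, 2nd-last, ...).
"cluster" → "rcluste" → "rectlsu".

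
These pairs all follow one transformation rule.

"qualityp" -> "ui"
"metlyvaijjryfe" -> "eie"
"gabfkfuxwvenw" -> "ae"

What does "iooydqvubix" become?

ou

Looking at the pairs, the operation is to keep one character in every 3, starting at position 2 (positions 2nd, 5th, 8th, ...), then keep only the vowels.
Applying both steps to "iooydqvubix": "odux", then "ou".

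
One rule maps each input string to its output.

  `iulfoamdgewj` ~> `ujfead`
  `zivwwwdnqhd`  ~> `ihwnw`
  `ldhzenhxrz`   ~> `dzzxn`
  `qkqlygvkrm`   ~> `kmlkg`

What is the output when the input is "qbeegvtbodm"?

bdebv

The rule is to keep every other character starting from the second (positions 2nd, 4th, 6th, ...), then take characters alternately from the front and the back (1st, last, 2nd, 2nd-last, ...).
Starting from "qbeegvtbodm": after the first operation, "bevbd"; after the second, "bdebv".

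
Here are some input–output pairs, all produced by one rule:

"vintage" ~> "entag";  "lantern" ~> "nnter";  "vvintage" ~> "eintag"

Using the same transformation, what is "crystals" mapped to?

systal

In each case the input is transformed by: delete the first 2 characters, then move the last character to the front.
"crystals" → "ystals" → "systal".
(Check on "vvintage": → "intage" → "eintag" ✓)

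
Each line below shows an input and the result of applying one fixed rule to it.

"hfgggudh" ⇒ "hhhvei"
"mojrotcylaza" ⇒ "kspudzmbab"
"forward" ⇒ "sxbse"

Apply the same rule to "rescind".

tdjoe

Looking at the pairs, the operation is to delete the first 2 characters, then shift every letter 1 place forward in the alphabet (wrapping around).
"rescind" → "scind" → "tdjoe".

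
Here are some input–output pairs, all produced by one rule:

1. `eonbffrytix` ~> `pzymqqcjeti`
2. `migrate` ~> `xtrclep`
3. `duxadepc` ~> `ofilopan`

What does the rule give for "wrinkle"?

Each output is the input with this applied: shift every letter 11 places forward in the alphabet (wrapping around).
"wrinkle" → "hctyvwp".

hctyvwp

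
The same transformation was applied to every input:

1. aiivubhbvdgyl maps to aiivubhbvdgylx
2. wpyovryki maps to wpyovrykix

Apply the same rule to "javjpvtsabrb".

What's happening: append "x".
Doing the same to "javjpvtsabrb": "javjpvtsabrbx".

javjpvtsabrbx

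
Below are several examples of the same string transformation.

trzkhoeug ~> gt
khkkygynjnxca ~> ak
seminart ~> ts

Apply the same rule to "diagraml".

ld

Rule — move the last character to the front, then keep only the first 2 characters.
On "diagraml": the first step gives "ldiagram", and the second then gives "ld".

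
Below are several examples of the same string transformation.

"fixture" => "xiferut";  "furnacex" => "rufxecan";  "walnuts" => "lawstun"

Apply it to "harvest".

The rule is to reverse the string, then move the last 3 characters to the front (rotate right by 3).
For "harvest", step one produces "tsevrah"; step two turns that into "rahtsev".
(Check on "fixture": → "erutxif" → "xiferut" ✓)

rahtsev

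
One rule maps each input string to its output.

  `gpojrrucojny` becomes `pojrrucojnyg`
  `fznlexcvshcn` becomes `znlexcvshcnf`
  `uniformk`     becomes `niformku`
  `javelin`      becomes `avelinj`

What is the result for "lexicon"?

exiconl

The transformation: move the first character to the end.
For "lexicon" the result is "exiconl".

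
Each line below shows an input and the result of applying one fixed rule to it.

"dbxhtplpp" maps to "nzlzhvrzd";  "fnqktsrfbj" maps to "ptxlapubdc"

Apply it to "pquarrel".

The pattern: take characters alternately from the front and the back (1st, last, 2nd, 2nd-last, ...), then shift every letter 10 places forward in the alphabet (wrapping around).
On "pquarrel": the first step gives "plqeurar", and the second then gives "zvaoebkb".

zvaoebkb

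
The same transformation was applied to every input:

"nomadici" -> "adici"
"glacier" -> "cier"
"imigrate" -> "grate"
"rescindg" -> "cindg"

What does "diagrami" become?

Rule — delete the first 3 characters.
"diagrami" → "grami".

grami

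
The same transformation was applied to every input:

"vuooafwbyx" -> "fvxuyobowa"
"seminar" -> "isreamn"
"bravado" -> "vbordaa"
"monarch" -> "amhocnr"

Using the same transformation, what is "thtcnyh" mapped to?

What's happening: take characters alternately from the front and the back (1st, last, 2nd, 2nd-last, ...), then move the last character to the front.
For "thtcnyh", step one produces "thhytnc"; step two turns that into "cthhytn".

cthhytn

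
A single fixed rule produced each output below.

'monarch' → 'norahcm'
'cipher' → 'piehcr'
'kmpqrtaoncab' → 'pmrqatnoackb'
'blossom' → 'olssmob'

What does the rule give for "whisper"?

Rule — move the first character to the end, then swap each adjacent pair of characters (1↔2, 3↔4, ...).
Doing the same to "whisper": "ihpsrew".

ihpsrew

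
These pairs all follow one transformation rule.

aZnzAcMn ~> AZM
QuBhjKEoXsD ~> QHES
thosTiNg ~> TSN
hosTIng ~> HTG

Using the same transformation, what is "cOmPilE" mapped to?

CPE

The pattern: keep one character in every 3, starting at position 1 (positions 1st, 4th, 7th, ...), then convert every letter to uppercase.
"cOmPilE" → "cPE" → "CPE".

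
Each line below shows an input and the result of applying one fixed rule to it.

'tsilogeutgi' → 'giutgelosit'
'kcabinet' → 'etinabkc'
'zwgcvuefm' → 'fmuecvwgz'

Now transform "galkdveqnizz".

zznieqdvlkga

The rule is to reverse the string, then swap each adjacent pair of characters (1↔2, 3↔4, ...).
"galkdveqnizz" → "zzinqevdklag" → "zznieqdvlkga".
(Check on "zwgcvuefm": → "mfeuvcgwz" → "fmuecvwgz" ✓)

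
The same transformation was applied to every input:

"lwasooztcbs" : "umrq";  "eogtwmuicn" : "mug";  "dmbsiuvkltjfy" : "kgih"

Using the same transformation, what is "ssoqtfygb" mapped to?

Rule — shift every letter 2 places backward in the alphabet (wrapping around), then keep one character in every 3, starting at position 2 (positions 2nd, 5th, 8th, ...).
"ssoqtfygb" → "qqmordwez" → "qre".

qre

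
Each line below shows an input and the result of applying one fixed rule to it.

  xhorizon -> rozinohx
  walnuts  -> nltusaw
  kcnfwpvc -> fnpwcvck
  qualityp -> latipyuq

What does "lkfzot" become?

Rule — swap each adjacent pair of characters (1↔2, 3↔4, ...), then move the first 2 characters to the end (rotate left by 2).
Working it through for "lkfzot": intermediate "klzfto", final "zftokl".

zftokl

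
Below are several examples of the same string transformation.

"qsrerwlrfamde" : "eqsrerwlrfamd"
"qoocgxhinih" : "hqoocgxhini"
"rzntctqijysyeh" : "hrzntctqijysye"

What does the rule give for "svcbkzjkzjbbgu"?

The pattern: move the last character to the front.
On "svcbkzjkzjbbgu" that produces "usvcbkzjkzjbbg".

usvcbkzjkzjbbg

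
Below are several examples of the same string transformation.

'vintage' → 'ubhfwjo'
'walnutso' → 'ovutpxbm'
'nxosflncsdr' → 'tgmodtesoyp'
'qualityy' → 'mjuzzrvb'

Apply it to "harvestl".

wftumibs

The pattern: shift every letter 1 place forward in the alphabet (wrapping around), then move the first 3 characters to the end (rotate left by 3).
For "harvestl" the result is "wftumibs".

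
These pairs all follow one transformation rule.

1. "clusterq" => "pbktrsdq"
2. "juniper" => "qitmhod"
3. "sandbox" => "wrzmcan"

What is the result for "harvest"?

What's happening: shift every letter 1 place backward in the alphabet (wrapping around), then move the last character to the front.
On "harvest": the first step gives "gzqudrs", and the second then gives "sgzqudr".

sgzqudr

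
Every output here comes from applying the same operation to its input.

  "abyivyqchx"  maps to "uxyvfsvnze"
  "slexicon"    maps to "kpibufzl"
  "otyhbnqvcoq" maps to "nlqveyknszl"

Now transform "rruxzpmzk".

hooruwmjw

What's happening: shift every letter 3 places backward in the alphabet (wrapping around), then move the last character to the front.
For "rruxzpmzk" the result is "hooruwmjw".
(Check on "slexicon": → "pibufzlk" → "kpibufzl" ✓)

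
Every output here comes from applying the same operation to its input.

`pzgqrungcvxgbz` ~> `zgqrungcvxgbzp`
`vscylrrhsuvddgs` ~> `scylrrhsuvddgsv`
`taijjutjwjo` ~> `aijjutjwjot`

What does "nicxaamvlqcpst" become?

Each output is the input with this applied: move the first character to the end.
Applying that to "nicxaamvlqcpst" gives "icxaamvlqcpstn".

icxaamvlqcpstn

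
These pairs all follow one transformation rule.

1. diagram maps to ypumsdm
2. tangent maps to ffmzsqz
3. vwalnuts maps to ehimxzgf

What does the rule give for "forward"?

The pattern: shift every letter 12 places forward in the alphabet (wrapping around), then move the last character to the front.
Starting from "forward": after the first operation, "radimdp"; after the second, "pradimd".

pradimd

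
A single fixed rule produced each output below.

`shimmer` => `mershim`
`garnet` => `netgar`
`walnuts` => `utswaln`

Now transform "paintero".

eropaint

What's happening: move the last 3 characters to the front (rotate right by 3).
So "paintero" becomes "eropaint".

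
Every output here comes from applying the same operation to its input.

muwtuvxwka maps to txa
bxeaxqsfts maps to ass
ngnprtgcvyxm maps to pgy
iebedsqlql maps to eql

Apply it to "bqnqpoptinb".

qpn

The transformation: delete the first 3 characters, then keep one character in every 3, starting at position 1 (positions 1st, 4th, 7th, ...).
Working it through for "bqnqpoptinb": intermediate "qpoptinb", final "qpn".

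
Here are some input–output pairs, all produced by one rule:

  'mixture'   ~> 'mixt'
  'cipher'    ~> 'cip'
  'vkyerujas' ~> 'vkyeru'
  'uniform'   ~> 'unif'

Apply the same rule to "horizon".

Rule — delete the last 3 characters.
For "horizon" the result is "hori".

hori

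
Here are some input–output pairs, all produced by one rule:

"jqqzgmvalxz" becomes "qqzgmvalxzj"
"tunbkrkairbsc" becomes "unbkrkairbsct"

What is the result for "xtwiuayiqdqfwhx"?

What's happening: move the first character to the end.
On "xtwiuayiqdqfwhx" that produces "twiuayiqdqfwhxx".

twiuayiqdqfwhxx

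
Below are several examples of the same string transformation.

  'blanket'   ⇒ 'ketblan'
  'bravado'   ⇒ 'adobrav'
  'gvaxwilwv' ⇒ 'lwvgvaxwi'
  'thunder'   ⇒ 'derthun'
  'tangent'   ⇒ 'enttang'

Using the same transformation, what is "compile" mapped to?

The pattern: move the last 3 characters to the front (rotate right by 3).
Doing the same to "compile": "ilecomp".

ilecomp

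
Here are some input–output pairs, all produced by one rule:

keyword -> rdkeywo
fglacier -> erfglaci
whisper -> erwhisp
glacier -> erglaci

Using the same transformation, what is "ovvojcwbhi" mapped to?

hiovvojcwb

Rule — move the last 2 characters to the front (rotate right by 2).
For "ovvojcwbhi" the result is "hiovvojcwb".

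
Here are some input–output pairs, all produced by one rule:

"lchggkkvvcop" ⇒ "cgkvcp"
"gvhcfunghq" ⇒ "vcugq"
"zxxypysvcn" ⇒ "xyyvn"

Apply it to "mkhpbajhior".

The pattern: keep every other character starting from the second (positions 2nd, 4th, 6th, ...).
Applying that to "mkhpbajhior" gives "kpaho".

kpaho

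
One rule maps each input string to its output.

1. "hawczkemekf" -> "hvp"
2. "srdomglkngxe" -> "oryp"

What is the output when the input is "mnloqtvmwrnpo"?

The transformation: shift every letter 11 places forward in the alphabet (wrapping around), then keep one character in every 3, starting at position 3 (positions 3rd, 6th, 9th, ...).
For "mnloqtvmwrnpo", step one produces "xywzbegxhcyaz"; step two turns that into "weha".

weha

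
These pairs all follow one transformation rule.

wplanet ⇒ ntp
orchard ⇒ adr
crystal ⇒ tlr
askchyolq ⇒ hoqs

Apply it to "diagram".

rmi

The pattern: move the first 3 characters to the end (rotate left by 3), then keep every other character starting from the second (positions 2nd, 4th, 6th, ...).
Applying both steps to "diagram": "gramdia", then "rmi".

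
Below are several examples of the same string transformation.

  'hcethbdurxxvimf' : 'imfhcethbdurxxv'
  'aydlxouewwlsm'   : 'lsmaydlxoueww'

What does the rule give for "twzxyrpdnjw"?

njwtwzxyrpd

Looking at the pairs, the operation is to move the last 3 characters to the front (rotate right by 3).
"twzxyrpdnjw" → "njwtwzxyrpd".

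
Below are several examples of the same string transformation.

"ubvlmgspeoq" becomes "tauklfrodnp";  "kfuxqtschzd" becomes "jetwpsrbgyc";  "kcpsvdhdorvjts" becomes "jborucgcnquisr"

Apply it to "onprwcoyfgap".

Each output is the input with this applied: shift every letter 1 place backward in the alphabet (wrapping around).
Applying that to "onprwcoyfgap" gives "nmoqvbnxefzo".

nmoqvbnxefzo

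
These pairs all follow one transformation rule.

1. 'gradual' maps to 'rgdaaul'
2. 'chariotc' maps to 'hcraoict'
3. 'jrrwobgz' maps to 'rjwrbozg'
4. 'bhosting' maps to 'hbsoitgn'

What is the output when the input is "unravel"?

Rule — swap each adjacent pair of characters (1↔2, 3↔4, ...).
Doing the same to "unravel": "nuarevl".

nuarevl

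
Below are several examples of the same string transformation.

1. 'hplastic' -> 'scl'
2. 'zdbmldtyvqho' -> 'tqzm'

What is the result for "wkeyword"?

What's happening: swap the front and back halves of the string, then keep one character in every 3, starting at position 1 (positions 1st, 4th, 7th, ...).
"wkeyword" → "wordwkey" → "wde".

wde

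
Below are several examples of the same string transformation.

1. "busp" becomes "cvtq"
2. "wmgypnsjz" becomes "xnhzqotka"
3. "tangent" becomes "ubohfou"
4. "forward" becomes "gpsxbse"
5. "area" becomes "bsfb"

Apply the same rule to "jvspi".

kwtqj

The pattern: shift every letter 1 place forward in the alphabet (wrapping around).
Doing the same to "jvspi": "kwtqj".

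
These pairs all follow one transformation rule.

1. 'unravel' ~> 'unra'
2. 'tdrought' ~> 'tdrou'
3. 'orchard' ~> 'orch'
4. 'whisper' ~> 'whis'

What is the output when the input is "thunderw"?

Looking at the pairs, the operation is to delete the last 3 characters.
For "thunderw" the result is "thund".

thund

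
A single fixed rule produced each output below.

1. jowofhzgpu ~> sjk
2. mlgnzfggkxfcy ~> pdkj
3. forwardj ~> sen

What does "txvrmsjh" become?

Rule — shift every letter 4 places forward in the alphabet (wrapping around), then keep one character in every 3, starting at position 2 (positions 2nd, 5th, 8th, ...).
For "txvrmsjh", step one produces "xbzvqwnl"; step two turns that into "bql".

bql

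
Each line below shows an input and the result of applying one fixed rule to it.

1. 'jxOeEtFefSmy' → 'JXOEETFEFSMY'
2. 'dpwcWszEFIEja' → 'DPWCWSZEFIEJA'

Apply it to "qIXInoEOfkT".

QIXINOEOFKT

In each case the input is transformed by: convert every letter to uppercase.
"qIXInoEOfkT" → "QIXINOEOFKT".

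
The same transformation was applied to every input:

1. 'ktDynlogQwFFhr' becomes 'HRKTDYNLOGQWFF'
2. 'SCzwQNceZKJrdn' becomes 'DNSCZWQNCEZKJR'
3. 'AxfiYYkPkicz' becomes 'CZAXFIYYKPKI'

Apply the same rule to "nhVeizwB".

WBNHVEIZ

What's happening: move the last 2 characters to the front (rotate right by 2), then convert every letter to uppercase.
For "nhVeizwB", step one produces "wBnhVeiz"; step two turns that into "WBNHVEIZ".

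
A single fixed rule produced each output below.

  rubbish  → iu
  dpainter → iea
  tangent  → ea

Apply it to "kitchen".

ei

Looking at the pairs, the operation is to move the first 3 characters to the end (rotate left by 3), then keep only the vowels.
On "kitchen": the first step gives "chenkit", and the second then gives "ei".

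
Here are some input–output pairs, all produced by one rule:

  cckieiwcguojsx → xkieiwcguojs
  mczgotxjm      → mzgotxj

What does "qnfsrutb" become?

bfsrut

The rule is to delete the first 2 characters, then move the last character to the front.
For "qnfsrutb", step one produces "fsrutb"; step two turns that into "bfsrut".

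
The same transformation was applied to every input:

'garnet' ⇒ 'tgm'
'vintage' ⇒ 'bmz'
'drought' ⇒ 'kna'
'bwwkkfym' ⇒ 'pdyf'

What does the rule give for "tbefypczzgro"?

uyiszh

What's happening: shift every letter 7 places backward in the alphabet (wrapping around), then keep every other character starting from the second (positions 2nd, 4th, 6th, ...).
"tbefypczzgro" → "muxyrivsszkh" → "uyiszh".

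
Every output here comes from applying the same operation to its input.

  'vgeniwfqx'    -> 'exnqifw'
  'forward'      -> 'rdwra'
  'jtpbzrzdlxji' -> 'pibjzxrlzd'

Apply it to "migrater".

Rule — delete the first 2 characters, then take characters alternately from the front and the back (1st, last, 2nd, 2nd-last, ...).
For "migrater", step one produces "grater"; step two turns that into "grreat".

grreat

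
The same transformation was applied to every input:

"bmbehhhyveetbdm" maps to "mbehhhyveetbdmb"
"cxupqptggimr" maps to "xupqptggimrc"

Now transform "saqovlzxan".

aqovlzxans

Each output is the input with this applied: move the first character to the end.
"saqovlzxan" → "aqovlzxans".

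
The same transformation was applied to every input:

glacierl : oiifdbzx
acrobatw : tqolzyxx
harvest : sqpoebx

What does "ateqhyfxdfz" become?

What's happening: sort the characters into reverse alphabetical order, then shift every letter 3 places backward in the alphabet (wrapping around).
Starting from "ateqhyfxdfz": after the first operation, "zyxtqhffeda"; after the second, "wvuqneccbax".

wvuqneccbax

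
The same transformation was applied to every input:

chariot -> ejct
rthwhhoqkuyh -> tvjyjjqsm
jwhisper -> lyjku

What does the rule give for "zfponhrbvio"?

Each output is the input with this applied: delete the last 3 characters, then shift every letter 2 places forward in the alphabet (wrapping around).
"zfponhrbvio" → "zfponhrb" → "bhrqpjtd".

bhrqpjtd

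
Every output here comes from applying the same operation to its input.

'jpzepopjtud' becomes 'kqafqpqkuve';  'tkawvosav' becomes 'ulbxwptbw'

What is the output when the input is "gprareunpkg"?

hqsbsfvoqlh

Looking at the pairs, the operation is to shift every letter 1 place forward in the alphabet (wrapping around).
Applying that to "gprareunpkg" gives "hqsbsfvoqlh".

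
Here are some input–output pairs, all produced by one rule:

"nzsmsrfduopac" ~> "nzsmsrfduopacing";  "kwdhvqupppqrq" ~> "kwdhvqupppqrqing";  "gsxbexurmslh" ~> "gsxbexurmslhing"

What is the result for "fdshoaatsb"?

fdshoaatsbing

What's happening: append "ing".
So "fdshoaatsb" becomes "fdshoaatsbing".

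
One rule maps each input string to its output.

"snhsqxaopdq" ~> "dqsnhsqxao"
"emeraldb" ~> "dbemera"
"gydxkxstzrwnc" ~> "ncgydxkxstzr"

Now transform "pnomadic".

The transformation: move the last 2 characters to the front (rotate right by 2), then delete the last character.
On "pnomadic": the first step gives "icpnomad", and the second then gives "icpnoma".

icpnoma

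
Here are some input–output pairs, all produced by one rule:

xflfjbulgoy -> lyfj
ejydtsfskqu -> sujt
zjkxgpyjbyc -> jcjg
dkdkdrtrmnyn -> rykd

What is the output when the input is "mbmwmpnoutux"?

In each case the input is transformed by: keep one character in every 3, starting at position 2 (positions 2nd, 5th, 8th, ...), then move the first 2 characters to the end (rotate left by 2).
So "mbmwmpnoutux" becomes "oubm".

oubm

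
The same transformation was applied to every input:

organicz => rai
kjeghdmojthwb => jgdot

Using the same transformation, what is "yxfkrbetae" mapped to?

The rule is to keep every other character starting from the second (positions 2nd, 4th, 6th, ...), then delete the last character.
Applying that to "yxfkrbetae" gives "xkbt".

xkbt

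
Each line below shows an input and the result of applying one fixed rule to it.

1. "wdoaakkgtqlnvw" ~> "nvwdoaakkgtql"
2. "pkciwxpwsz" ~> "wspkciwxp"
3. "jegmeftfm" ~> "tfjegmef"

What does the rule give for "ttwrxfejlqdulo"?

The pattern: delete the last character, then move the last 2 characters to the front (rotate right by 2).
"ttwrxfejlqdulo" → "ttwrxfejlqdul" → "ulttwrxfejlqd".
(Check on "pkciwxpwsz": → "pkciwxpws" → "wspkciwxp" ✓)

ulttwrxfejlqd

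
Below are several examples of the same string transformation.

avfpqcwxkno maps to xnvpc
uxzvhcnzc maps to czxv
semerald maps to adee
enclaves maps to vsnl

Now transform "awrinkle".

In each case the input is transformed by: keep every other character starting from the second (positions 2nd, 4th, 6th, ...), then move the last 2 characters to the front (rotate right by 2).
Working it through for "awrinkle": intermediate "wike", final "kewi".

kewi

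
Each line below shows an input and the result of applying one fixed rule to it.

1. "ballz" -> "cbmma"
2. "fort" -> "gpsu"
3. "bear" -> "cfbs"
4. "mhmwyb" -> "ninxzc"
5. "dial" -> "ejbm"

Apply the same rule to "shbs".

tict

In each case the input is transformed by: shift every letter 1 place forward in the alphabet (wrapping around).
For "shbs" the result is "tict".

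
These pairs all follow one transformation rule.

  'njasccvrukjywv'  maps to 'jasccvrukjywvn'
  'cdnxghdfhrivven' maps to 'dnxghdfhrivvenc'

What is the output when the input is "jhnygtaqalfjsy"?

hnygtaqalfjsyj

Each output is the input with this applied: move the first character to the end.
For "jhnygtaqalfjsy" the result is "hnygtaqalfjsyj".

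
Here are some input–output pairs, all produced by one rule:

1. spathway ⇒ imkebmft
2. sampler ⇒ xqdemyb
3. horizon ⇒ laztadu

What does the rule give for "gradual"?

The pattern: shift every letter 12 places forward in the alphabet (wrapping around), then move the last 3 characters to the front (rotate right by 3).
For "gradual", step one produces "sdmpgmx"; step two turns that into "gmxsdmp".
(Check on "spathway": → "ebmftimk" → "imkebmft" ✓)

gmxsdmp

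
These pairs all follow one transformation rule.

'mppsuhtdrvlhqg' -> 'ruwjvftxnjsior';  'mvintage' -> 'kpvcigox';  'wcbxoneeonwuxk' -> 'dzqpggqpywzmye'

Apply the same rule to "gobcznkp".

Looking at the pairs, the operation is to move the first 2 characters to the end (rotate left by 2), then shift every letter 2 places forward in the alphabet (wrapping around).
Applying that to "gobcznkp" gives "debpmriq".

debpmriq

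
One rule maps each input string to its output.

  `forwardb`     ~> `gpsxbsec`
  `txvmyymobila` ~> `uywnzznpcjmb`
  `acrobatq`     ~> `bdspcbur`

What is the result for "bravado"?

csbwbep

In each case the input is transformed by: shift every letter 1 place forward in the alphabet (wrapping around).
For "bravado" the result is "csbwbep".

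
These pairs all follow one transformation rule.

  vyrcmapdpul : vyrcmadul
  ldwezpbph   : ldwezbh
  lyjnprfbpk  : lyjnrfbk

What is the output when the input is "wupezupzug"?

In each case the input is transformed by: remove every "p".
On "wupezupzug" that produces "wuezuzug".

wuezuzug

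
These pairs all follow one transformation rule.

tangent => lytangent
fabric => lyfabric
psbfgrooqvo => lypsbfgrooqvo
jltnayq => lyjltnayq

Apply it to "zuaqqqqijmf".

In each case the input is transformed by: prepend "ly".
For "zuaqqqqijmf" the result is "lyzuaqqqqijmf".

lyzuaqqqqijmf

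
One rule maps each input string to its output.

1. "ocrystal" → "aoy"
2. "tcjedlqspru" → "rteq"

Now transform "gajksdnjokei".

kgkn

What's happening: keep one character in every 3, starting at position 1 (positions 1st, 4th, 7th, ...), then move the last character to the front.
Applying that to "gajksdnjokei" gives "kgkn".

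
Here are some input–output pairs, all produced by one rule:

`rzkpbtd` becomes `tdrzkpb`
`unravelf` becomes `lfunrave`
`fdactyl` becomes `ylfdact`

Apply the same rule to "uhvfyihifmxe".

xeuhvfyihifm

Rule — move the last 2 characters to the front (rotate right by 2).
Applying that to "uhvfyihifmxe" gives "xeuhvfyihifm".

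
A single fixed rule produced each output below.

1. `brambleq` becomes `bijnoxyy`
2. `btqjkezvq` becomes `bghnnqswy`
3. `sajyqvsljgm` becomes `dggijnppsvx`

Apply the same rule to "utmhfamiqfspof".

cccefjjlmnpqrx

What's happening: shift every letter 3 places backward in the alphabet (wrapping around), then sort the characters into alphabetical order.
Working it through for "utmhfamiqfspof": intermediate "rqjecxjfncpmlc", final "cccefjjlmnpqrx".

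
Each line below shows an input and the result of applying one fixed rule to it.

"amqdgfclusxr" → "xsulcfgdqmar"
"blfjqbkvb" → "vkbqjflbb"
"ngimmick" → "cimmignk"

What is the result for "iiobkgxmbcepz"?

pecbmxgkboiiz

The pattern: reverse the string, then move the first character to the end.
Working it through for "iiobkgxmbcepz": intermediate "zpecbmxgkboii", final "pecbmxgkboiiz".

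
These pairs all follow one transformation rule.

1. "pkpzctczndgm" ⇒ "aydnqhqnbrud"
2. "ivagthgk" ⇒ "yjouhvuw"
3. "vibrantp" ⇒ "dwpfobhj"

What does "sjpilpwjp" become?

dxdwzdkxg

What's happening: swap the first and last characters, then shift every letter 12 places backward in the alphabet (wrapping around).
Starting from "sjpilpwjp": after the first operation, "pjpilpwjs"; after the second, "dxdwzdkxg".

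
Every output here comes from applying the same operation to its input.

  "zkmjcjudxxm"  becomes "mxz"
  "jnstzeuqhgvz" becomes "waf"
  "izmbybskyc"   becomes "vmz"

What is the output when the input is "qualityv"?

dhn

Looking at the pairs, the operation is to shift every letter 13 places forward in the alphabet (wrapping around) — i.e. ROT13, then keep only the first 3 characters.
Applying both steps to "qualityv": "dhnyvgli", then "dhn".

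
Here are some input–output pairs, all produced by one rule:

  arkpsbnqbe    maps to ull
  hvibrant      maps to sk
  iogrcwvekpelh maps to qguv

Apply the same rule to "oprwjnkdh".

Looking at the pairs, the operation is to shift every letter 10 places forward in the alphabet (wrapping around), then keep one character in every 3, starting at position 3 (positions 3rd, 6th, 9th, ...).
For "oprwjnkdh", step one produces "yzbgtxunr"; step two turns that into "bxr".
(Check on "hvibrant": → "rfslbkxd" → "sk" ✓)

bxr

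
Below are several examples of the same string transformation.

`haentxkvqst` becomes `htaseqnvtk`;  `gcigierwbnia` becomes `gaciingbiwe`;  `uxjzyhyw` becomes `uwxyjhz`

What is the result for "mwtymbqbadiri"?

The rule is to take characters alternately from the front and the back (1st, last, 2nd, 2nd-last, ...), then delete the last character.
Applying both steps to "mwtymbqbadiri": "miwrtiydmabbq", then "miwrtiydmabb".

miwrtiydmabb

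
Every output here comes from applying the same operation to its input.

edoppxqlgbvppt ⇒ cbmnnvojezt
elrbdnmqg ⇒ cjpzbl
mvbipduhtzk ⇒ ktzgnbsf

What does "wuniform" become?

uslgd

The rule is to delete the last 3 characters, then shift every letter 2 places backward in the alphabet (wrapping around).
Starting from "wuniform": after the first operation, "wunif"; after the second, "uslgd".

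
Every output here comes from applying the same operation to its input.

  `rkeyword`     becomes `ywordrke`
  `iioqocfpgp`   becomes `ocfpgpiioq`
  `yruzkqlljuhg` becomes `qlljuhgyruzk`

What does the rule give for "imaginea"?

Each output is the input with this applied: swap the front and back halves of the string, then move the last character to the front.
On "imaginea": the first step gives "ineaimag", and the second then gives "gineaima".

gineaima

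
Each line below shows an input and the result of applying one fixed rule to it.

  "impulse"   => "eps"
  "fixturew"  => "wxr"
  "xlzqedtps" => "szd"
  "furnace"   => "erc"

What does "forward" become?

What's happening: move the last character to the front, then keep one character in every 3, starting at position 1 (positions 1st, 4th, 7th, ...).
"forward" → "dforwar" → "drr".
(Check on "furnace": → "efurnac" → "erc" ✓)

drr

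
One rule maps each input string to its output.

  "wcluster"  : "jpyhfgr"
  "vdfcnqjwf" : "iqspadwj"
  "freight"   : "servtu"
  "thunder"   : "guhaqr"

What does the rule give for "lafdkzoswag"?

The transformation: delete the last character, then shift every letter 13 places forward in the alphabet (wrapping around) — i.e. ROT13.
Doing the same to "lafdkzoswag": "ynsqxmbfjn".

ynsqxmbfjn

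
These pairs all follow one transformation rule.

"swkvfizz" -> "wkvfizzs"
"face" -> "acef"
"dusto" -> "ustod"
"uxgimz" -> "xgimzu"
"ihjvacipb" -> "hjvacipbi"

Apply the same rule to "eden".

What's happening: move the first character to the end.
On "eden" that produces "dene".

dene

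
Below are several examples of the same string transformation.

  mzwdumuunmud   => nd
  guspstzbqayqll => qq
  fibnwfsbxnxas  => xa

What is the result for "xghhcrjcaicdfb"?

The pattern: keep one character in every 3, starting at position 3 (positions 3rd, 6th, 9th, ...), then delete the first 2 characters.
Starting from "xghhcrjcaicdfb": after the first operation, "hrad"; after the second, "ad".

ad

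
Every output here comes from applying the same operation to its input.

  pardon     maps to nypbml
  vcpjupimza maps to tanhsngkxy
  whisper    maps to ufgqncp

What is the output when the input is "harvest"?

fyptcqr

The pattern: shift every letter 2 places backward in the alphabet (wrapping around).
For "harvest" the result is "fyptcqr".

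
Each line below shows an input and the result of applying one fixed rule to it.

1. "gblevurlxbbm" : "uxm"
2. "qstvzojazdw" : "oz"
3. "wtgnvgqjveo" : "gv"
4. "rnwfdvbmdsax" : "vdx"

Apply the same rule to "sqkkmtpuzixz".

tzz

The transformation: delete the first 3 characters, then keep one character in every 3, starting at position 3 (positions 3rd, 6th, 9th, ...).
On "sqkkmtpuzixz": the first step gives "kmtpuzixz", and the second then gives "tzz".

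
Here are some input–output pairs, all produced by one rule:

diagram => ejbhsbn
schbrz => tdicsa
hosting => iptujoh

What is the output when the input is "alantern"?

Rule — shift every letter 1 place forward in the alphabet (wrapping around).
"alantern" → "bmboufso".

bmboufso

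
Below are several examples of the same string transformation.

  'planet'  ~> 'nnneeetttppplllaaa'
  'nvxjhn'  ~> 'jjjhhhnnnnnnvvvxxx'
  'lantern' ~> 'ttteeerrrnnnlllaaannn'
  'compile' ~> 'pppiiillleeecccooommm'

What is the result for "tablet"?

In each case the input is transformed by: move the first 3 characters to the end (rotate left by 3), then repeat every character 3 times.
So "tablet" becomes "llleeettttttaaabbb".
(Check on "planet": → "netpla" → "nnneeetttppplllaaa" ✓)

llleeettttttaaabbb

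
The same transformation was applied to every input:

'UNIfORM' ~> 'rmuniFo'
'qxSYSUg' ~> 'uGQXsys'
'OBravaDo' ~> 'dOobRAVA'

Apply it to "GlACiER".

The transformation: move the last 2 characters to the front (rotate right by 2), then flip the case of every letter.
Starting from "GlACiER": after the first operation, "ERGlACi"; after the second, "ergLacI".

ergLacI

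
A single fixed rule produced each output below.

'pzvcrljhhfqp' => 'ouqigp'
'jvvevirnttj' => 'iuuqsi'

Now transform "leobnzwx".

Each output is the input with this applied: keep every other character starting from the first (positions 1st, 3rd, 5th, ...), then shift every letter 1 place backward in the alphabet (wrapping around).
Working it through for "leobnzwx": intermediate "lonw", final "knmv".

knmv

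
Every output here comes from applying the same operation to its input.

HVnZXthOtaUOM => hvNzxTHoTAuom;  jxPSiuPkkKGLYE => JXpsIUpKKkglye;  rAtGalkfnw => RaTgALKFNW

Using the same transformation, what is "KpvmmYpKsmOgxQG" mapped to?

kPVMMyPkSMoGXqg

The rule is to flip the case of every letter.
Doing the same to "KpvmmYpKsmOgxQG": "kPVMMyPkSMoGXqg".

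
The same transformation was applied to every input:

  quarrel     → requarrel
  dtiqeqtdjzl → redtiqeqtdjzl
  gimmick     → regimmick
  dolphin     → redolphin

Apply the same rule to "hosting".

The pattern: prepend "re".
"hosting" → "rehosting".

rehosting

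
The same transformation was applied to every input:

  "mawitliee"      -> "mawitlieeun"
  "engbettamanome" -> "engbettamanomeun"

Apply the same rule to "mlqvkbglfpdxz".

The transformation: append "un".
Applying that to "mlqvkbglfpdxz" gives "mlqvkbglfpdxzun".

mlqvkbglfpdxzun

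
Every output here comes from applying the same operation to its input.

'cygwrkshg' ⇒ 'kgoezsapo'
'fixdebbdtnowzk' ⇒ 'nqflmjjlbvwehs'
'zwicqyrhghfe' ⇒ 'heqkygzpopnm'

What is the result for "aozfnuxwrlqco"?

iwhnvcfeztykw

In each case the input is transformed by: shift every letter 8 places forward in the alphabet (wrapping around).
So "aozfnuxwrlqco" becomes "iwhnvcfeztykw".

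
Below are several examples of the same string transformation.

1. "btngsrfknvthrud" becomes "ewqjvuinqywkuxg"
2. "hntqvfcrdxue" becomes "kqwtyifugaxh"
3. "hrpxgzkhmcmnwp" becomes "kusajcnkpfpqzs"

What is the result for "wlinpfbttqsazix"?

Rule — shift every letter 3 places forward in the alphabet (wrapping around).
Applying that to "wlinpfbttqsazix" gives "zolqsiewwtvdcla".

zolqsiewwtvdcla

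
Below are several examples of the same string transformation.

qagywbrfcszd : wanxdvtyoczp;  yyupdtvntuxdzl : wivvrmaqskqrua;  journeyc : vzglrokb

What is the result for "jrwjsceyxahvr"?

The pattern: move the last 2 characters to the front (rotate right by 2), then shift every letter 3 places backward in the alphabet (wrapping around).
Applying that to "jrwjsceyxahvr" gives "sogotgpzbvuxe".

sogotgpzbvuxe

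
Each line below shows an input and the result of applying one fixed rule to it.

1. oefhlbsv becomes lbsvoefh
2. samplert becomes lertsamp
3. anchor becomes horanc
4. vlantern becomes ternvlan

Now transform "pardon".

The pattern: swap the front and back halves of the string.
So "pardon" becomes "donpar".

donpar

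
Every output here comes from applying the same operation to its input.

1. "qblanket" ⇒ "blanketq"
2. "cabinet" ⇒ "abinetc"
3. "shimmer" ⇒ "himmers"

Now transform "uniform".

The rule is to move the first character to the end.
Applying that to "uniform" gives "niformu".

niformu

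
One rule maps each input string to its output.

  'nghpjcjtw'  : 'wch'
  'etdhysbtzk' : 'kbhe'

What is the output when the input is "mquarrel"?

lrq

What's happening: reverse the string, then keep one character in every 3, starting at position 1 (positions 1st, 4th, 7th, ...).
On "mquarrel": the first step gives "lerrauqm", and the second then gives "lrq".
(Check on "etdhysbtzk": → "kztbsyhdte" → "kbhe" ✓)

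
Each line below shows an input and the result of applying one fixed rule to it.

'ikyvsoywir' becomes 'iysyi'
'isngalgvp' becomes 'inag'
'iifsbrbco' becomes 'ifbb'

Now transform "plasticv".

patc

The transformation: move the last character to the front, then keep every other character starting from the second (positions 2nd, 4th, 6th, ...).
For "plasticv" the result is "patc".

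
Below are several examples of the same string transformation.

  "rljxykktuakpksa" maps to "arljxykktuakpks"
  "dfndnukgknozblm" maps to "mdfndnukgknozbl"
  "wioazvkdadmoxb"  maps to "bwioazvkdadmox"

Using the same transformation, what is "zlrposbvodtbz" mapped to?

Each output is the input with this applied: move the last character to the front.
For "zlrposbvodtbz" the result is "zzlrposbvodtb".

zzlrposbvodtb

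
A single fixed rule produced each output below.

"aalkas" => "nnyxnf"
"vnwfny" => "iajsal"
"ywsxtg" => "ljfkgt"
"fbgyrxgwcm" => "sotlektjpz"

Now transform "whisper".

juvfcre

Rule — shift every letter 13 places forward in the alphabet (wrapping around) — i.e. ROT13.
"whisper" → "juvfcre".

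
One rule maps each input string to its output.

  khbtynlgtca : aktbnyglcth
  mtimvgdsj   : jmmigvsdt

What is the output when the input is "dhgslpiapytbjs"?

The rule is to swap each adjacent pair of characters (1↔2, 3↔4, ...), then swap the first and last characters.
Starting from "dhgslpiapytbjs": after the first operation, "hdsgplaiypbtsj"; after the second, "jdsgplaiypbtsh".

jdsgplaiypbtsh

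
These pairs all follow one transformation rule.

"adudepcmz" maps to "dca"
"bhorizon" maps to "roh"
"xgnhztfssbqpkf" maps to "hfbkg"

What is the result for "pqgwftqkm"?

Each output is the input with this applied: move the first 2 characters to the end (rotate left by 2), then keep one character in every 3, starting at position 2 (positions 2nd, 5th, 8th, ...).
So "pqgwftqkm" becomes "wqp".

wqp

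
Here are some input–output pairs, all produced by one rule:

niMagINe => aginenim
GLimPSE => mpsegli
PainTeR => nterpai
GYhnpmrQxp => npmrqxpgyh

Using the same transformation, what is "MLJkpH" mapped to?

What's happening: move the first 3 characters to the end (rotate left by 3), then convert every letter to lowercase.
Applying both steps to "MLJkpH": "kpHMLJ", then "kphmlj".

kphmlj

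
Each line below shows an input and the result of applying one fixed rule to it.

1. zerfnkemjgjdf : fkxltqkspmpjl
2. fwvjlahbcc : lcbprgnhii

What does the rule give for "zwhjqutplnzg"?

fcnpwazvrtfm

Looking at the pairs, the operation is to shift every letter 6 places forward in the alphabet (wrapping around).
Doing the same to "zwhjqutplnzg": "fcnpwazvrtfm".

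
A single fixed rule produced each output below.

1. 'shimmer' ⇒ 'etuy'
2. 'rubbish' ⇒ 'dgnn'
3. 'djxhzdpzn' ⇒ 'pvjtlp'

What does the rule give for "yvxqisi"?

khjc

What's happening: delete the last 3 characters, then shift every letter 12 places forward in the alphabet (wrapping around).
On "yvxqisi": the first step gives "yvxq", and the second then gives "khjc".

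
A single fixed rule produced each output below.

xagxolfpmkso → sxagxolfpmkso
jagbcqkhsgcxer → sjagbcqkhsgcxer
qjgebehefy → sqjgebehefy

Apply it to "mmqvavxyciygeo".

Looking at the pairs, the operation is to prepend "s".
Doing the same to "mmqvavxyciygeo": "smmqvavxyciygeo".

smmqvavxyciygeo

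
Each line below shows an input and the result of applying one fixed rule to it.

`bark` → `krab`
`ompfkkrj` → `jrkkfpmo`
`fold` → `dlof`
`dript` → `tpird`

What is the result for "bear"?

raeb

The transformation: reverse the string.
Applying that to "bear" gives "raeb".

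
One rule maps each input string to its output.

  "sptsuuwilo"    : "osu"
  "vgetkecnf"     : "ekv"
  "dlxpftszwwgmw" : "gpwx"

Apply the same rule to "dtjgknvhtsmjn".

hknt

The transformation: sort the characters into alphabetical order, then keep one character in every 3, starting at position 3 (positions 3rd, 6th, 9th, ...).
Starting from "dtjgknvhtsmjn": after the first operation, "dghjjkmnnsttv"; after the second, "hknt".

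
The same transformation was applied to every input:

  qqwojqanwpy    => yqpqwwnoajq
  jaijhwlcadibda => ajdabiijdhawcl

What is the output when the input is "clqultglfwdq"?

qcdlwqfullgt

The transformation: reverse the string, then take characters alternately from the front and the back (1st, last, 2nd, 2nd-last, ...).
On "clqultglfwdq": the first step gives "qdwflgtluqlc", and the second then gives "qcdlwqfullgt".
(Check on "qqwojqanwpy": → "ypwnaqjowqq" → "yqpqwwnoajq" ✓)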